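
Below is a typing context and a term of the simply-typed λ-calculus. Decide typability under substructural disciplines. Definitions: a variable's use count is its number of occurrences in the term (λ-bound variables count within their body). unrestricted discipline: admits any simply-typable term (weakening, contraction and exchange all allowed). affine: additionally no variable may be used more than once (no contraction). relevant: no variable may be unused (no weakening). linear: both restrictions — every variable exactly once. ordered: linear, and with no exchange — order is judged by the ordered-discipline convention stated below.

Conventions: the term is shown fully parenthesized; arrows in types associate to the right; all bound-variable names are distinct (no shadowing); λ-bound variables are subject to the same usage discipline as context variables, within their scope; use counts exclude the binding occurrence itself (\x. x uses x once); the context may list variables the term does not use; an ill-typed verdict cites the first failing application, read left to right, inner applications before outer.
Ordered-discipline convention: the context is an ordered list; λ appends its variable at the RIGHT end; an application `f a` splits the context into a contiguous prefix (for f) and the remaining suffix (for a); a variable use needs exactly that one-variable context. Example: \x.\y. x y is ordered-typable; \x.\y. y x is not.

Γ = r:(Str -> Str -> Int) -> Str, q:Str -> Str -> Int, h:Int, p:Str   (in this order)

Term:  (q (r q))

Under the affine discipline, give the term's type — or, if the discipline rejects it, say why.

not well-typed under affine — uses contraction: q ×2
use counts: r: 1, q: 2, h: 0, p: 0
use order (left to right): q, r, q
typing: well-typed at Str -> Int
summary: ordered ✗ | linear ✗ | affine ✗ | relevant ✗ | unrestricted ✓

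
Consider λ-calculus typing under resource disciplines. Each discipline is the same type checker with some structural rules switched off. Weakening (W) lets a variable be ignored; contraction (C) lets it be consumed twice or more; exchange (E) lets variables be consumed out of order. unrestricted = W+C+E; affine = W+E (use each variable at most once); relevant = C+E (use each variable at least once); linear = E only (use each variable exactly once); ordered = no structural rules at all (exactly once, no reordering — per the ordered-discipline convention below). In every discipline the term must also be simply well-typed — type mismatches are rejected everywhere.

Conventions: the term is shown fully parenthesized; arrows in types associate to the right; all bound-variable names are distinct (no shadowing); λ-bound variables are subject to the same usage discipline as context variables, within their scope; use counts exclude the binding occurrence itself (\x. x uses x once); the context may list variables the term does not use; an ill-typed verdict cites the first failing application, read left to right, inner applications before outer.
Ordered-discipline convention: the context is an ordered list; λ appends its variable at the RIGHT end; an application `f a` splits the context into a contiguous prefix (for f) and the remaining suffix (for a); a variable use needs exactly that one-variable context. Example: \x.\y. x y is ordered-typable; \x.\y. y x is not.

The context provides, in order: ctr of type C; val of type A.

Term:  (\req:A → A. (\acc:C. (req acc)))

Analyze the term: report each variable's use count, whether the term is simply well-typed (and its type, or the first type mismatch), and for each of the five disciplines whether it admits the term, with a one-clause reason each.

use counts: ctr ×0, val ×0, req (λ-bound) ×1, acc (λ-bound) ×1
order of uses: req, acc
typing: ill-typed: an argument C mismatches the expected A
ordered: ✗ — a type mismatch blocks all five
linear: ✗ — the type mismatch rejects it
affine: ✗ — not simply typable
relevant: ✗ — fails simple typing
unrestricted: ✗ — a type mismatch blocks all five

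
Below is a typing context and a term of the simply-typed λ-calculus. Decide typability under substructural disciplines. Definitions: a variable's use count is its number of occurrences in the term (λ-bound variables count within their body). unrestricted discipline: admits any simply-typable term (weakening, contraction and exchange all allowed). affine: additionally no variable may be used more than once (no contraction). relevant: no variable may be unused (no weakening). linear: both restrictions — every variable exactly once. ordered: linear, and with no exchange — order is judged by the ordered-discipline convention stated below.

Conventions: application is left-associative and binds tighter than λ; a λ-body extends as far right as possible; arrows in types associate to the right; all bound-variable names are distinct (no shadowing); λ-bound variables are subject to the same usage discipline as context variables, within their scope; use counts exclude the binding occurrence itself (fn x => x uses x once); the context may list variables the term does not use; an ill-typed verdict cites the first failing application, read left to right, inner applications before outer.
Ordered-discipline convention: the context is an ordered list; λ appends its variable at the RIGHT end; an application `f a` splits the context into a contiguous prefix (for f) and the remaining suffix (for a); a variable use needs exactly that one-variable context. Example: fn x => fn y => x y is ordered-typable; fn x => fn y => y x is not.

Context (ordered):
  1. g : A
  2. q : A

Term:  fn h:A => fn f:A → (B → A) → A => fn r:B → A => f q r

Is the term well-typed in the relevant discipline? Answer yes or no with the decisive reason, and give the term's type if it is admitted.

no — needs weakening: g, h unused
use counts: g: 0, q: 1, h (bound): 0, f (bound): 1, r (bound): 1
use order (left to right): f, q, r
typing: well-typed at A → (A → (B → A) → A) → (B → A) → A
across the five disciplines: ordered ✗ | linear ✗ | affine ✓ | relevant ✗ | unrestricted ✓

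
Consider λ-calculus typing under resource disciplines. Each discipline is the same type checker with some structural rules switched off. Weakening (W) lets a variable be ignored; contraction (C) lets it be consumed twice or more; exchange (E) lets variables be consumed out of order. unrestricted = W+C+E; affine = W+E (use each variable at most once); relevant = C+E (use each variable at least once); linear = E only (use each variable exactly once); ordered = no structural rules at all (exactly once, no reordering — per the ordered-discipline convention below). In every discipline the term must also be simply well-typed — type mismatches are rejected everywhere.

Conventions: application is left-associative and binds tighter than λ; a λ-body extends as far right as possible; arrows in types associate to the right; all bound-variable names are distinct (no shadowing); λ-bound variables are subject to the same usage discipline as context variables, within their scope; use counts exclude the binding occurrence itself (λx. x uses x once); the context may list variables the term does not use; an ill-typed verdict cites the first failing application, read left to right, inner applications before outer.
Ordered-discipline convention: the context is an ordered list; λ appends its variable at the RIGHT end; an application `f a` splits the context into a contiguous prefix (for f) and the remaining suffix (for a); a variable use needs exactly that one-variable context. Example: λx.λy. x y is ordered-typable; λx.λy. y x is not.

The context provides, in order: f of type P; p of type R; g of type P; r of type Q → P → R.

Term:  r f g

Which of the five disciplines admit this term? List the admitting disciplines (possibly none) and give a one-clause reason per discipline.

admitting disciplines: none
variable uses: f: 1×; p: 0×; g: 1×; r: 1×
uses in reading order: r, f, g
typing: ill-typed: an argument P mismatches the expected Q
ordered ✗ (a type mismatch blocks all five)
linear ✗ (the type mismatch rejects it)
affine ✗ (not simply typable)
relevant ✗ (fails simple typing)
unrestricted ✗ (a type mismatch blocks all five)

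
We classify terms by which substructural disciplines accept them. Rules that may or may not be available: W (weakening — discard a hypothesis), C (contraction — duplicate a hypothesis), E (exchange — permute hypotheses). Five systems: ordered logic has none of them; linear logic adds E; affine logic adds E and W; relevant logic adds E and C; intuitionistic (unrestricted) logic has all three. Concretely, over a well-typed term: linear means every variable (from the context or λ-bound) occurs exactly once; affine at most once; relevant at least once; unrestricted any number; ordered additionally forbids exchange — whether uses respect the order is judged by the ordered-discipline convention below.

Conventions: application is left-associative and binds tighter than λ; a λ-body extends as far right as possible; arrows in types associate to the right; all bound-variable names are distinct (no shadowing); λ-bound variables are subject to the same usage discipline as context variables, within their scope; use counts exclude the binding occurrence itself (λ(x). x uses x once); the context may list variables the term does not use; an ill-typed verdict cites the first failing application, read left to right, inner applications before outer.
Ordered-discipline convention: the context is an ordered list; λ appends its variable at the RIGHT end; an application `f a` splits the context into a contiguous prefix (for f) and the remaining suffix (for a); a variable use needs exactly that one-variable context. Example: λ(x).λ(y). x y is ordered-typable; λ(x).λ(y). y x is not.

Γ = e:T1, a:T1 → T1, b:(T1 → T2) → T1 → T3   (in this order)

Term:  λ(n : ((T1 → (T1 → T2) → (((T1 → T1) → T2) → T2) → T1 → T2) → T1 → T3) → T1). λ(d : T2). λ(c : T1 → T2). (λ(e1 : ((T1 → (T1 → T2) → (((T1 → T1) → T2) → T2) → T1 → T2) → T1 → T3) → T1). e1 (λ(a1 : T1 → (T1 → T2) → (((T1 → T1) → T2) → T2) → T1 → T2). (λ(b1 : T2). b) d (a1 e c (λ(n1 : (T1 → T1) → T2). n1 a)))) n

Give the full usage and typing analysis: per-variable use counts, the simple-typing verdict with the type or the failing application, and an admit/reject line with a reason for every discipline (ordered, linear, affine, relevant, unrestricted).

use counts: e=1; a=1; b=1; n [bound]=1; d [bound]=1; c [bound]=1; e1 [bound]=1; a1 [bound]=1; b1 [bound]=0; n1 [bound]=1
uses in reading order: e1, b, d, a1, e, c, n1, a, n
typing: well-typed at (((T1 → (T1 → T2) → (((T1 → T1) → T2) → T2) → T1 → T2) → T1 → T3) → T1) → T2 → (T1 → T2) → T1
ordered: ✗ — unused: b1 — weakening required
linear: ✗ — unused: b1 — weakening required
affine: ✓ — at most one use each (e, a, b, n, d, c, e1, a1, b1, n1)
relevant: ✗ — unused: b1 — weakening required
unrestricted: ✓ — typability at (((T1 → (T1 → T2) → (((T1 → T1) → T2) → T2) → T1 → T2) → T1 → T3) → T1) → T2 → (T1 → T2) → T1 is all that's needed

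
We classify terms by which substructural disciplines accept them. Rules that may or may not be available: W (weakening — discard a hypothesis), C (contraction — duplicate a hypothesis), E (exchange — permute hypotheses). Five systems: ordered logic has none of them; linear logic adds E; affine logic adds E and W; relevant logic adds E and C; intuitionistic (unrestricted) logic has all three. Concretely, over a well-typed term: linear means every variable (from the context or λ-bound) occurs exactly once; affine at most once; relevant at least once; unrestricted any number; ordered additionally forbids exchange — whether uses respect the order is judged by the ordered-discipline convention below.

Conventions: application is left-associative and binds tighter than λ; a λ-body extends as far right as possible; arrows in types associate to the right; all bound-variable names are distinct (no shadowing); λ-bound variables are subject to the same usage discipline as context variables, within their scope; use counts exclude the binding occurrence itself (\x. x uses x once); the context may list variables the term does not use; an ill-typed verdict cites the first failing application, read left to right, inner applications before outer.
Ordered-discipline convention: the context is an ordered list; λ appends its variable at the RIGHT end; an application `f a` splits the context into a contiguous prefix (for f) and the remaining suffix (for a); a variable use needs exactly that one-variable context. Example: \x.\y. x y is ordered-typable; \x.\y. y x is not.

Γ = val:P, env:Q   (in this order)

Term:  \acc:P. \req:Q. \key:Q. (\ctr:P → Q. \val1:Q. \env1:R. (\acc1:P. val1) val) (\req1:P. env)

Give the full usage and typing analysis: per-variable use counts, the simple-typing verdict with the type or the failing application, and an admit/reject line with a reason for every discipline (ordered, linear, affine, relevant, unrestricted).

counts: val ×1; env ×1; acc [bound] ×0; req [bound] ×0; key [bound] ×0; ctr [bound] ×0; val1 [bound] ×1; env1 [bound] ×0; acc1 [bound] ×0; req1 [bound] ×0
left-to-right use order: val1, val, env
typing: ✓ — P → Q → Q → Q → R → Q
ordered: ✗, acc, req, key, ctr, env1, acc1, req1 never used (weakening)
linear: ✗, acc, req, key, ctr, env1, acc1, req1 never used (weakening)
affine: ✓, none of val, env, acc, req, key, ctr, val1, env1, acc1, req1 used more than once
relevant: ✗, acc, req, key, ctr, env1, acc1, req1 never used (weakening)
unrestricted: ✓, simply typable at P → Q → Q → Q → R → Q; W, C, E all held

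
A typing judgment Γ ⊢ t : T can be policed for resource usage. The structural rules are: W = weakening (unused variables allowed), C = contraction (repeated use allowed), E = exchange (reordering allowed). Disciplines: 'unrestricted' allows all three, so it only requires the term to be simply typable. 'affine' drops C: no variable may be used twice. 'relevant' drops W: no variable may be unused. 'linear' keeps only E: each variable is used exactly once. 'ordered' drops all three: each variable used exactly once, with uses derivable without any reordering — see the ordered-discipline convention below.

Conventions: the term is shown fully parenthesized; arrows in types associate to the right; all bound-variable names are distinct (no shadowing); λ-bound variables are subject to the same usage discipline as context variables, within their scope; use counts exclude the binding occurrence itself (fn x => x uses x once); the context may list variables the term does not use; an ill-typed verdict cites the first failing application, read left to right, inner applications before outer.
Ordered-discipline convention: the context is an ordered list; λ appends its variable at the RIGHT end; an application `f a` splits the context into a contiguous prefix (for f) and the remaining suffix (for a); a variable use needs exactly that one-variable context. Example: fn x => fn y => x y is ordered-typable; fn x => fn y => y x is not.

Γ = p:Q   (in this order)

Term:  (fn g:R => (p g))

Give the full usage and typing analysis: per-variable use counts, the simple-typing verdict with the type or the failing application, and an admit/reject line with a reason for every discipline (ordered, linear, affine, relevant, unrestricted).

use counts: p=1, g (λ-bound)=1
order of uses: p, g
typing: ill-typed: applying a non-function (Q)
ordered: ✗, not simply typable
linear: ✗, fails simple typing
affine: ✗, a type mismatch blocks all five
relevant: ✗, the type mismatch rejects it
unrestricted: ✗, not simply typable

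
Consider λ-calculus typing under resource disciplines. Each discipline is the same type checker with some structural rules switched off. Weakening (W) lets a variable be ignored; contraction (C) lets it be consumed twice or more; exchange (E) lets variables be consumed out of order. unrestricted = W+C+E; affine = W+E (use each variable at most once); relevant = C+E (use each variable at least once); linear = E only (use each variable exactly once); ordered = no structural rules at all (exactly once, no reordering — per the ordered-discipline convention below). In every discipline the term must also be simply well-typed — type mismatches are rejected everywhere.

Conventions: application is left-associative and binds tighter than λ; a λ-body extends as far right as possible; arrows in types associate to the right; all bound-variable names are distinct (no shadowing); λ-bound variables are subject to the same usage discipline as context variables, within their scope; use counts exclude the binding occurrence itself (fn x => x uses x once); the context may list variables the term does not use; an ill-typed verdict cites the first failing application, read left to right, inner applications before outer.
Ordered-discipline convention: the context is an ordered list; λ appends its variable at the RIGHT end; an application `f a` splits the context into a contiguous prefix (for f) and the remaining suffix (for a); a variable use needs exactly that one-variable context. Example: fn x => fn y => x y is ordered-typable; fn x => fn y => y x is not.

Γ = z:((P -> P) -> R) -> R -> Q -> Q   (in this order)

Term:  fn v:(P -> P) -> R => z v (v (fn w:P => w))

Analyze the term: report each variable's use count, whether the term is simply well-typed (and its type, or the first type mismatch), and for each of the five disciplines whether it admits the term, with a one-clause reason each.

use counts: z ×1; v [bound] ×2; w [bound] ×1
use order (left to right): z, v, v, w
typing: ✓ — ((P -> P) -> R) -> Q -> Q
ordered: ✗, v ×2 used more than once (contraction)
linear: ✗, v ×2 used more than once (contraction)
affine: ✗, v ×2 used more than once (contraction)
relevant: ✓, at least one use each (z, v, w)
unrestricted: ✓, well-typed at ((P -> P) -> R) -> Q -> Q; no restrictions here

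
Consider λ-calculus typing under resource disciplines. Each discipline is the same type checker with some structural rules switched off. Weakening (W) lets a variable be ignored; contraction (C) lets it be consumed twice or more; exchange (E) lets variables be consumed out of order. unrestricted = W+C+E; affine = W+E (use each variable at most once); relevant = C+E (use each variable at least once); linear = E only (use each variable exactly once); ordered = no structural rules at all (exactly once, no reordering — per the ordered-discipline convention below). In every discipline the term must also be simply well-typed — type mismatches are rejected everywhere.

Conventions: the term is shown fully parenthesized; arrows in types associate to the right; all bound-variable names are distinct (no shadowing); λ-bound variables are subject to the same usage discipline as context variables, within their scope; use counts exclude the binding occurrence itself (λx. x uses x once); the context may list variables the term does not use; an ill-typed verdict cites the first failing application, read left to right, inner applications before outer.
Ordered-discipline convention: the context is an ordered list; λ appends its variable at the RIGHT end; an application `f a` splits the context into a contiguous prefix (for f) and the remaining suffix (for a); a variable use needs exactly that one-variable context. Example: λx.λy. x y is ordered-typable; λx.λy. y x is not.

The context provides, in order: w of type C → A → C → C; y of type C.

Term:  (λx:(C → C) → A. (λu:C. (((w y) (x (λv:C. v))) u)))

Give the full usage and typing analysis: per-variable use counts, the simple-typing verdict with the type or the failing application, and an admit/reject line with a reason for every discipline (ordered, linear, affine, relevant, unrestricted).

usage: w ×1; y ×1; x (λ-bound) ×1; u (λ-bound) ×1; v (λ-bound) ×1
left-to-right use order: w, y, x, v, u
typing: well-typed at ((C → C) → A) → C → C
ordered: ✓ — single-use (w, y, x, u, v), ordered derivation ok
linear: ✓ — each of w, y, x, u, v used exactly once
affine: ✓ — at most one use each (w, y, x, u, v)
relevant: ✓ — at least one use each (w, y, x, u, v)
unrestricted: ✓ — well-typed at ((C → C) → A) → C → C; no restrictions here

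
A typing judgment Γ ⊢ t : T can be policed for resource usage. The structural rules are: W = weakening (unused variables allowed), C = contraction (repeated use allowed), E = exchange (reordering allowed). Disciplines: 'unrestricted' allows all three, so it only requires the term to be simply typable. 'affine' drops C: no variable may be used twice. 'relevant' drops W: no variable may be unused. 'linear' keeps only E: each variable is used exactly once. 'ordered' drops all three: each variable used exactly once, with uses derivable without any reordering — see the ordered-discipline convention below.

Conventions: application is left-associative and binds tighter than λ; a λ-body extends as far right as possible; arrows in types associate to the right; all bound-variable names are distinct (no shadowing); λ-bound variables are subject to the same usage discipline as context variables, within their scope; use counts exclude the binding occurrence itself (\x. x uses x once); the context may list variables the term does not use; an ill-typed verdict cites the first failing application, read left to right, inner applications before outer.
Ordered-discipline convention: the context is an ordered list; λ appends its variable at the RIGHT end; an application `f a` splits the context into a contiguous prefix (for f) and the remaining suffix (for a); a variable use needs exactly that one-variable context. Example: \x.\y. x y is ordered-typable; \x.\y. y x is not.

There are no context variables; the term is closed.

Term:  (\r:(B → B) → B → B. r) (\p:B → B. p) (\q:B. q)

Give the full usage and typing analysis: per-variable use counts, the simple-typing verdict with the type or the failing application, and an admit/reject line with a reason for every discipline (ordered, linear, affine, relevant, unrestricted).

use counts: r (bound)=1, p (bound)=1, q (bound)=1
use order (left to right): r, p, q
typing: the term checks, with type B → B
ordered: ✓, single-use (r, p, q), ordered derivation ok
linear: ✓, exactly-once usage across r, p, q
affine: ✓, at most one use each (r, p, q)
relevant: ✓, r, p, q: all used, weakening unneeded
unrestricted: ✓, type-checks (B → B) and nothing is barred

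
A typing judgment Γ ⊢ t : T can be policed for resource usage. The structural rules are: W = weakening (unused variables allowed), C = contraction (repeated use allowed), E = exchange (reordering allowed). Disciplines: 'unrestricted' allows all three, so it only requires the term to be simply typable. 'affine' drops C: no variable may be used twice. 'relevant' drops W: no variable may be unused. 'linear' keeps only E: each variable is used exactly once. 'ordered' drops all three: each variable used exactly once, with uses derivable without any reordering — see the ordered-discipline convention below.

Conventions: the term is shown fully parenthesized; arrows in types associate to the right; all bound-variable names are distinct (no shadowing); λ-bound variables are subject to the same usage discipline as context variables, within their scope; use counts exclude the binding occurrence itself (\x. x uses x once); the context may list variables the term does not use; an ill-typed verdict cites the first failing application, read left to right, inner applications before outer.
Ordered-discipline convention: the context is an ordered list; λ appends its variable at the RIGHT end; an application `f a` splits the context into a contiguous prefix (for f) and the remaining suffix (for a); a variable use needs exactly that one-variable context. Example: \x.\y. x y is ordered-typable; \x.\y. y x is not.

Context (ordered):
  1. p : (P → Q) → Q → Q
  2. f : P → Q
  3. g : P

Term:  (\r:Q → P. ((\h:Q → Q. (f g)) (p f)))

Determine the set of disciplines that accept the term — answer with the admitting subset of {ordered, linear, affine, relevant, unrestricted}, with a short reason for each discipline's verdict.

admitted in: unrestricted
variable uses: p: 1, f: 2, g: 1, r [bound]: 0, h [bound]: 0
uses in reading order: f, g, p, f
typing: well-typed — term : (Q → P) → Q
ordered: ✗, uses contraction: f ×2; needs weakening: r, h unused
linear: ✗, uses contraction: f ×2; needs weakening: r, h unused
affine: ✗, uses contraction: f ×2
relevant: ✗, needs weakening: r, h unused
unrestricted: ✓, simply typable at (Q → P) → Q; W, C, E all held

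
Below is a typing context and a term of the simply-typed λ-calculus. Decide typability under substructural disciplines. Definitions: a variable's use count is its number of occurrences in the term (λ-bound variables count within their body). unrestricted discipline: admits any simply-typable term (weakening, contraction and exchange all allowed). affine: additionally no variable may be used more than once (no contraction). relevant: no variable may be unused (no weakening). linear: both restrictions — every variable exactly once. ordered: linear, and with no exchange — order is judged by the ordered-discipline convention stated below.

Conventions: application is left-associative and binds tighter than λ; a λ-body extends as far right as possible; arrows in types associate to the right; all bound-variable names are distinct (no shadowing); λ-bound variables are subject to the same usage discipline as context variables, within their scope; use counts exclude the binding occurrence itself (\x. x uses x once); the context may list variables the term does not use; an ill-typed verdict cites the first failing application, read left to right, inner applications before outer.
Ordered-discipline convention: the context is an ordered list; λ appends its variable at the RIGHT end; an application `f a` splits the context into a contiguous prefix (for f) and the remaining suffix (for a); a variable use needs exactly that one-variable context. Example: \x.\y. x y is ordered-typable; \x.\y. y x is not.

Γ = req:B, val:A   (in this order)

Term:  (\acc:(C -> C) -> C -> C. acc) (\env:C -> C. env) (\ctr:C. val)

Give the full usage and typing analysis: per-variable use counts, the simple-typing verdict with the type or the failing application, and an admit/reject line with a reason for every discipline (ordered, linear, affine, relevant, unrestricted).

variable uses: req=0; val=1; acc [bound]=1; env [bound]=1; ctr [bound]=0
order of uses: acc, env, val
typing: ill-typed: a function awaiting C -> C gets C -> A
ordered ✗ (not simply typable)
linear ✗ (fails simple typing)
affine ✗ (a type mismatch blocks all five)
relevant ✗ (the type mismatch rejects it)
unrestricted ✗ (not simply typable)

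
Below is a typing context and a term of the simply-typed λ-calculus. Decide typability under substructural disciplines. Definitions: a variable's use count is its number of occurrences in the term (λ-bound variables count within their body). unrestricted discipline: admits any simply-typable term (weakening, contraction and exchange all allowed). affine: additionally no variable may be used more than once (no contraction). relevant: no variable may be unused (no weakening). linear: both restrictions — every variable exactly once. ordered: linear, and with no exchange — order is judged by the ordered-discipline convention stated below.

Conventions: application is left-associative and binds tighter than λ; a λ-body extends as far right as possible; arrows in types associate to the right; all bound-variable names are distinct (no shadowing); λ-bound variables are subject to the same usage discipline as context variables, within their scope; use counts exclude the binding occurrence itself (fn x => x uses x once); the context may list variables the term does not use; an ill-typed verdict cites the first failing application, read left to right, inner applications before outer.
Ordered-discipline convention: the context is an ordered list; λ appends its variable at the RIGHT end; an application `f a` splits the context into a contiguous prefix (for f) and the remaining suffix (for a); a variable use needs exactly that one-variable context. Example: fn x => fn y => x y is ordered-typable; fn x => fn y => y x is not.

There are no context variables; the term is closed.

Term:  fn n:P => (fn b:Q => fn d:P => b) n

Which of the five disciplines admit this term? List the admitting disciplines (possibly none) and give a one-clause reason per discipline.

accepted by: none
use counts: n (λ-bound)=1; b (λ-bound)=1; d (λ-bound)=0
uses in reading order: b, n
typing: ill-typed: an argument P mismatches the expected Q
ordered: ✗ — fails simple typing
linear: ✗ — a type mismatch blocks all five
affine: ✗ — the type mismatch rejects it
relevant: ✗ — not simply typable
unrestricted: ✗ — fails simple typing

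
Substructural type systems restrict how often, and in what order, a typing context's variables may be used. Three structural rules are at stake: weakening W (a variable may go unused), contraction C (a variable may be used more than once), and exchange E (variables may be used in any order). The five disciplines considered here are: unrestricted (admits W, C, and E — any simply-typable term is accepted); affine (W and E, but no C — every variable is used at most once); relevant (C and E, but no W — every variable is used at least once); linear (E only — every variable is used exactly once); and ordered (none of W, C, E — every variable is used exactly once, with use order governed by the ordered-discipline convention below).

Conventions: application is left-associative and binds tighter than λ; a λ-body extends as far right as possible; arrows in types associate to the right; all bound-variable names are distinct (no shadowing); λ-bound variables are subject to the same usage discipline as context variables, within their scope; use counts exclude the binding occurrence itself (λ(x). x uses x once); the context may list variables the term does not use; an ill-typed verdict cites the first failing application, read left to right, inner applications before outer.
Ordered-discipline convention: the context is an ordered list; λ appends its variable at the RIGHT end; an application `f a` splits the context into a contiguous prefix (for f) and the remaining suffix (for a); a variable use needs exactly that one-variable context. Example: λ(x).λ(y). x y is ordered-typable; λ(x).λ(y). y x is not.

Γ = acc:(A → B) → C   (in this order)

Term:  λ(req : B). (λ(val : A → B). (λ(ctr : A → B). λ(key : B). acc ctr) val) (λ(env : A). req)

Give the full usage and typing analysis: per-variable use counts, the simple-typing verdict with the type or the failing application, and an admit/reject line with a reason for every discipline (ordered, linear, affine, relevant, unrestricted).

use counts: acc ×1; req (bound) ×1; val (bound) ×1; ctr (bound) ×1; key (bound) ×0; env (bound) ×0
left-to-right use order: acc, ctr, val, req
typing: well-typed — term : B → B → C
ordered ✗ (unused: key, env — weakening required)
linear ✗ (unused: key, env — weakening required)
affine ✓ (no duplicate uses among acc, req, val, ctr, key, env)
relevant ✗ (unused: key, env — weakening required)
unrestricted ✓ (well-typed at B → B → C; no restrictions here)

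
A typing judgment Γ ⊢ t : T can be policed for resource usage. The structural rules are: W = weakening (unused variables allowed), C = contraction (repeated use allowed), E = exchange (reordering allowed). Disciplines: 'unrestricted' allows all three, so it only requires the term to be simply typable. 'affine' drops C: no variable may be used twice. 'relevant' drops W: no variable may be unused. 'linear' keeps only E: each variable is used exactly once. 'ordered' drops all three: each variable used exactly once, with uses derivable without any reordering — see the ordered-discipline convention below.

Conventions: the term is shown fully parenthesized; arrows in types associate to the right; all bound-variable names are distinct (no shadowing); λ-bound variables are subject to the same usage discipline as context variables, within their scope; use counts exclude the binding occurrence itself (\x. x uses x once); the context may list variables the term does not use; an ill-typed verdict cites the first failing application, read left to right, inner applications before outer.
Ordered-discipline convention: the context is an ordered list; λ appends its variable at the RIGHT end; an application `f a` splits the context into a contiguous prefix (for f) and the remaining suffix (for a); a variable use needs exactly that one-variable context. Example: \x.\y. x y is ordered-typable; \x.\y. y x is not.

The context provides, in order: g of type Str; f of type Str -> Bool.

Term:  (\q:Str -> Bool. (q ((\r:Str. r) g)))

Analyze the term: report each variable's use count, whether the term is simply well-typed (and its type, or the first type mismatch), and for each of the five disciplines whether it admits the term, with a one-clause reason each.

use counts: g ×1, f ×0, q [bound] ×1, r [bound] ×1
use order (left to right): q, r, g
typing: ✓ — (Str -> Bool) -> Bool
ordered ✗ (unused: f — weakening required)
linear ✗ (unused: f — weakening required)
affine ✓ (at most one use each (g, f, q, r))
relevant ✗ (unused: f — weakening required)
unrestricted ✓ (well-typed at (Str -> Bool) -> Bool; no restrictions here)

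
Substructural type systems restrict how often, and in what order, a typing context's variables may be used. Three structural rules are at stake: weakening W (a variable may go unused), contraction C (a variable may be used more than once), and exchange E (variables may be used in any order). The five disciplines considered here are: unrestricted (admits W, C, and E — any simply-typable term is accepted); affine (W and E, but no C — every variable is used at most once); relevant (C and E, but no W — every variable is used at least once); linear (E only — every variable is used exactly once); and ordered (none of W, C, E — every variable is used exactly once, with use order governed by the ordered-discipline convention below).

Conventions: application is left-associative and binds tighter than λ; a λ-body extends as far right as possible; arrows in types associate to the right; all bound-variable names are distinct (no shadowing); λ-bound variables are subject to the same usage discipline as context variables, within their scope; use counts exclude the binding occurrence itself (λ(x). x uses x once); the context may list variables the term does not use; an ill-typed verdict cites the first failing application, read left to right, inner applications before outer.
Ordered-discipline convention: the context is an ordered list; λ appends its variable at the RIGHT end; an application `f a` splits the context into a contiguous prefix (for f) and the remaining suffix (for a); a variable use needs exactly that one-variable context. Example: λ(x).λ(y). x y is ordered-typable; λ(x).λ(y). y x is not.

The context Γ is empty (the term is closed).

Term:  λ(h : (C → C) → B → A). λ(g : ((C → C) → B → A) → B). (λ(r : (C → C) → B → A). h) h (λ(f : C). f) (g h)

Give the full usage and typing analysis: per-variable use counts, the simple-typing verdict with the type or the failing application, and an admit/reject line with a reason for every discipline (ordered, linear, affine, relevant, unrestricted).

use counts: h (λ-bound) ×3, g (λ-bound) ×1, r (λ-bound) ×0, f (λ-bound) ×1
use order (left to right): h, h, f, g, h
typing: well-typed — term : ((C → C) → B → A) → (((C → C) → B → A) → B) → A
ordered: ✗, uses contraction: h ×3; needs weakening: r unused
linear: ✗, uses contraction: h ×3; needs weakening: r unused
affine: ✗, uses contraction: h ×3
relevant: ✗, needs weakening: r unused
unrestricted: ✓, typability at ((C → C) → B → A) → (((C → C) → B → A) → B) → A is all that's needed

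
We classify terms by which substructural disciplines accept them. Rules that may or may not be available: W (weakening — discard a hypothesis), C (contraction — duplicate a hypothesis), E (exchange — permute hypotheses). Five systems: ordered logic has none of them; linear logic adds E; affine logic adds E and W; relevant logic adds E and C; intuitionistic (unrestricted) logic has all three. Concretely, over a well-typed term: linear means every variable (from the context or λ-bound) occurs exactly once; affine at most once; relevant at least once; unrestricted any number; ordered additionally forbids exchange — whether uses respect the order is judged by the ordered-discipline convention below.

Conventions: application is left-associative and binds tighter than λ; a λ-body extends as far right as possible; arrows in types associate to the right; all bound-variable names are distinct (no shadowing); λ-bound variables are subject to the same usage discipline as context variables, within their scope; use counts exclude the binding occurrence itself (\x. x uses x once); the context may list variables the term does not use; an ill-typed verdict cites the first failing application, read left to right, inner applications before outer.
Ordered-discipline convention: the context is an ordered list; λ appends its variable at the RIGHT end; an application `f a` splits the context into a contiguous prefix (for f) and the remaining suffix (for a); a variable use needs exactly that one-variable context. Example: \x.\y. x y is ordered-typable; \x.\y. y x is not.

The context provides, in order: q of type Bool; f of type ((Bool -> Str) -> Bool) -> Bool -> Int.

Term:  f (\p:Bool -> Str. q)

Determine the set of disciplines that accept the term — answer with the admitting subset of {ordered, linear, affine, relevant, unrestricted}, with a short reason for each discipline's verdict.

admitted by: affine, unrestricted
variable uses: q: 1, f: 1, p [bound]: 0
use order (left to right): f, q
typing: well-typed — term : Bool -> Int
ordered ✗ (unused: p — weakening required)
linear ✗ (unused: p — weakening required)
affine ✓ (no duplicate uses among q, f, p)
relevant ✗ (unused: p — weakening required)
unrestricted ✓ (type-checks (Bool -> Int) and nothing is barred)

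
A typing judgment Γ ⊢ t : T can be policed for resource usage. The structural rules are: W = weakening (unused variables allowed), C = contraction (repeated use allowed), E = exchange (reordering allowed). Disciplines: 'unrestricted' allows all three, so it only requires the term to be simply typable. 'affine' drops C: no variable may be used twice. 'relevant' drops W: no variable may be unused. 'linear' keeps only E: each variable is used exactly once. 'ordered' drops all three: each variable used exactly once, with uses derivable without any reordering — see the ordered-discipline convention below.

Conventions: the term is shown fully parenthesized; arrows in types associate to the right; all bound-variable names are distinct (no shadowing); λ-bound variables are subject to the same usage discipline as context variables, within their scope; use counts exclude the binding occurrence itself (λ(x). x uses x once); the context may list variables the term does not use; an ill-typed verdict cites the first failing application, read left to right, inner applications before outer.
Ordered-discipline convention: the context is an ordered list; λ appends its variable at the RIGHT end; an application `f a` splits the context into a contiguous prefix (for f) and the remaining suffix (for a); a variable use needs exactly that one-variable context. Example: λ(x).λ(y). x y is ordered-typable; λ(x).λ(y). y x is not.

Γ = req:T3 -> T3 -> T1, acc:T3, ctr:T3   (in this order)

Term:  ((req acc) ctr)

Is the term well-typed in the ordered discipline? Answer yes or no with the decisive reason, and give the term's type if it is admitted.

yes — one use each (req, acc, ctr); ordered split holds; term : T1
use counts: req=1, acc=1, ctr=1
order of uses: req, acc, ctr
typing: ✓ — T1
per-discipline verdicts: ordered ✓ | linear ✓ | affine ✓ | relevant ✓ | unrestricted ✓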